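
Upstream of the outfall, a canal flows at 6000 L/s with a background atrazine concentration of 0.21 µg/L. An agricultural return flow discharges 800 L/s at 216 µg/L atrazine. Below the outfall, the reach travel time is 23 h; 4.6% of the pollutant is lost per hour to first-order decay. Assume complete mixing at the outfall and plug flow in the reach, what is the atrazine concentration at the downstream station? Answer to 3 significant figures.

After mixing, C = (6000·0.2100 + 800.0·216.0) / 6800 = 174100/6800 = 25.60 µg/L.
4.6%/h lost → k = −ln(1 − 0.046) = 0.04709 h⁻¹.
Applying C = C₀e^(−kt): 25.60 × 0.3385 = 8.666 µg/L.

8.67 µg/L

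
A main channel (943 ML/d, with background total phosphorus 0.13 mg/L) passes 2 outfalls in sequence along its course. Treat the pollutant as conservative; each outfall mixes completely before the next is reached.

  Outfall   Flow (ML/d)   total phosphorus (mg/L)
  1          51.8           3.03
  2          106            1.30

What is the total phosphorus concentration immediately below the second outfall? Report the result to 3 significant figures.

Outfall 1: combined Q = 994.8 ML/d; C = (943.0·0.1300 + 51.80·3.030)/994.8 = 0.2810 mg/L.
Outfall 2: combined Q = 1101 ML/d; C = (994.8·0.2810 + 106.0·1.300)/1101 = 0.3791 mg/L.

0.379 mg/L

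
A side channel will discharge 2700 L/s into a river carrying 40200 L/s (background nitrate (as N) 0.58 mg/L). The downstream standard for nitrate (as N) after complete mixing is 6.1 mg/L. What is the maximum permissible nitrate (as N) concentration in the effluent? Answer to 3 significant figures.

88.3 mg/L

At the limit, (Qr·Cr + Qe·Cₑ)/(Qr + Qe) = 6.1:
Cₑ = (42900·6.1 − 40200·0.5800) / 2700 = 88.29 mg/L.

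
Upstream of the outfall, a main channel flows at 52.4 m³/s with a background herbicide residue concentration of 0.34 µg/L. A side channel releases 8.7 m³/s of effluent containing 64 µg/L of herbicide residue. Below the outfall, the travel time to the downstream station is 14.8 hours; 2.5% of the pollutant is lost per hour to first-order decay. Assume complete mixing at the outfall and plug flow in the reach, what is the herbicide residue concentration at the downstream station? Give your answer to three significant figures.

6.47 µg/L

Conservation of mass: C = (52.40·0.3400 + 8.700·64.00) / 61.10 = 574.6/61.10 = 9.405 µg/L.
2.5%/h lost → k = −ln(1 − 0.025) = 0.02532 h⁻¹.
Applying C = C₀e^(−kt): 9.405 × 0.6875 = 6.466 µg/L.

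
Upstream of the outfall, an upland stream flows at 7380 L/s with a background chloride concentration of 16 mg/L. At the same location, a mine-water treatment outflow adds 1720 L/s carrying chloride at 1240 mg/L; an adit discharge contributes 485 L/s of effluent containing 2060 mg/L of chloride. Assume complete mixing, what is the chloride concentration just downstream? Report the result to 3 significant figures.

After mixing, C = (7380·16.00 + 1720·1240 + 485.0·2060) / 9585 = 3250000/9585 = 339.1 mg/L.

339 mg/L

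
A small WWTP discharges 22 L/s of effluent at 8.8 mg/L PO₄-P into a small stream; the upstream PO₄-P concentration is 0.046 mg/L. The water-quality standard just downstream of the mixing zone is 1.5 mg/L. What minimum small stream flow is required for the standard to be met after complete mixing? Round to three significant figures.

110 L/s

Set C_mix = 1.5: (Q·0.04600 + 22.00·8.800) / (Q + 22.00) = 1.5
→ Q = 22.00·(8.800 − 1.5)/(1.5 − 0.04600) = 110.5 L/s.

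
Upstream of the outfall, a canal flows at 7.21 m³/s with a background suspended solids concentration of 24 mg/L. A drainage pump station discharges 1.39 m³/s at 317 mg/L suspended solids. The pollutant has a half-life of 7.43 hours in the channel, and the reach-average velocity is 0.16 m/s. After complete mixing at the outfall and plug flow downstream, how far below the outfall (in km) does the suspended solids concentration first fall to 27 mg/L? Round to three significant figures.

Flow-weighted average: C = (7.210·24.00 + 1.390·317.0) / 8.600 = 613.7/8.600 = 71.36 mg/L.
Half-life 7.43 h → k = ln 2 / 7.43 = 0.09329 h⁻¹ = 2.239 d⁻¹.
Set 71.36·exp(−k·t) = 27 → t = ln(71.36/27)/k = 37500 s = 10.42 h.
Distance = v·t = 0.16·37500 = 6001 m = 6.001 km.

6.00 km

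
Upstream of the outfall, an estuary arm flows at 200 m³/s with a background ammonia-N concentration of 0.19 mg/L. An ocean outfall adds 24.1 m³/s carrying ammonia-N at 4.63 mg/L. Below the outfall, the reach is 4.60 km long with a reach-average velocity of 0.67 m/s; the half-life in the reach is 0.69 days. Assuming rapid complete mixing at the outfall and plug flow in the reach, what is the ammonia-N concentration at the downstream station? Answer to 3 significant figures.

Mixed concentration C = ΣQC/ΣQ = (200.0·0.1900 + 24.10·4.630) / 224.1 = 149.6/224.1 = 0.6675 mg/L.
Travel time t = 4.60·1000 / 0.67 = 6866 s = 1.907 h.
Half-life 0.69 d → k = ln 2 / 0.69 = 1.005 d⁻¹.
After decay, C = 0.6675 × e^(−kt) = 0.6675 × 0.9233 = 0.6163 mg/L.

0.616 mg/L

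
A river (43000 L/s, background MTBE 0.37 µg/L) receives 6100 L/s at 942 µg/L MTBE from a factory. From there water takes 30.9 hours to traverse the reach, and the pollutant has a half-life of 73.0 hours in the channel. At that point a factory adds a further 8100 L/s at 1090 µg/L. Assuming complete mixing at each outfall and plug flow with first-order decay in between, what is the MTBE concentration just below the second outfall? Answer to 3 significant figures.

Conservation of mass: C = (43000·0.3700 + 6100·942.0) / 49100 = 5762000/49100 = 117.4 µg/L; combined flow 49100 L/s.
Half-life 73.0 h → k = ln 2 / 73.0 = 0.009495 h⁻¹ = 0.2279 d⁻¹.
First-order decay: C = 117.4·exp(−k·t) = 117.4·0.7457 = 87.51 µg/L.
At the second outfall, C = (49100·87.51 + 8100·1090) / (49100 + 8100) = 229.5 µg/L.

229 µg/L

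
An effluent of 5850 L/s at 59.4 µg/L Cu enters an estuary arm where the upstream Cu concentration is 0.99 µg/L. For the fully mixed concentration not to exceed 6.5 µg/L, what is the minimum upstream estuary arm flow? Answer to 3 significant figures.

Set C_mix = 6.5: (Q·0.9900 + 5850·59.40) / (Q + 5850) = 6.5
→ Q = 5850·(59.40 − 6.5)/(6.5 − 0.9900) = 56160 L/s.

56200 L/s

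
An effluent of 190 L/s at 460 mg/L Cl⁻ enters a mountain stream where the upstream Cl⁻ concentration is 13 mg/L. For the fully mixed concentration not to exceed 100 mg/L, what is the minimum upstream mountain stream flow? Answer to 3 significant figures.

Set C_mix = 100: (Q·13.00 + 190.0·460.0) / (Q + 190.0) = 100
→ Q = 190.0·(460.0 − 100)/(100 − 13.00) = 786.2 L/s.

786 L/s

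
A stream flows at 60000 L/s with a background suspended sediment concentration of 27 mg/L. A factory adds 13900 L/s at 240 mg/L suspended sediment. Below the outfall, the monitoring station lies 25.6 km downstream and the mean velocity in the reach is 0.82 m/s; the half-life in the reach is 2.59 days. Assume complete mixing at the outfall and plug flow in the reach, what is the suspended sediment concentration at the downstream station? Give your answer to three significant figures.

60.9 mg/L

Flow-weighted average: C = (60000·27.00 + 13900·240.0) / 73900 = 4956000/73900 = 67.06 mg/L.
Travel time t = 25.6·1000 / 0.82 = 31220 s = 8.672 h.
Half-life 2.59 d → k = ln 2 / 2.59 = 0.2676 d⁻¹.
Applying C = C₀e^(−kt): 67.06 × 0.9078 = 60.88 mg/L.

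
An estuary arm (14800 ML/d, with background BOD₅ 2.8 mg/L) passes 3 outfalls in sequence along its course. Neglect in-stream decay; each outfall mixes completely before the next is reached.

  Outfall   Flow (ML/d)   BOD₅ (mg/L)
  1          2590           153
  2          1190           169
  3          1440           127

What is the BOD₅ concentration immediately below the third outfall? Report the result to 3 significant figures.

41.0 mg/L

After outfall 1: Q = 14800 + 2590 = 17390 ML/d; C = (14800·2.800 + 2590·153.0)/17390 = 25.17 mg/L.
After outfall 2: Q = 17390 + 1190 = 18580 ML/d; C = (17390·25.17 + 1190·169.0)/18580 = 34.38 mg/L.
After outfall 3: Q = 18580 + 1440 = 20020 ML/d; C = (18580·34.38 + 1440·127.0)/20020 = 41.04 mg/L.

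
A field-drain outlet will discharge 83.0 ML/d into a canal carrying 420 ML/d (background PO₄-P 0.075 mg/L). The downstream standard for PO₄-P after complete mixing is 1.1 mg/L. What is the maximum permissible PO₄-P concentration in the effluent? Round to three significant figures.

At the limit, (Qr·Cr + Qe·Cₑ)/(Qr + Qe) = 1.1:
Cₑ = (503.0·1.1 − 420.0·0.07500) / 83.00 = 6.287 mg/L.

6.29 mg/L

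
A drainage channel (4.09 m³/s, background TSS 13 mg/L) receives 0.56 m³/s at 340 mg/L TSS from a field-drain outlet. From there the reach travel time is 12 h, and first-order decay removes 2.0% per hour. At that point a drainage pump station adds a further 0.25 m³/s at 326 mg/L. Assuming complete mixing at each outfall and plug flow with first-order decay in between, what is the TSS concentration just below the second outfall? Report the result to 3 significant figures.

55.6 mg/L

Mixed concentration C = ΣQC/ΣQ = (4.090·13.00 + 0.5600·340.0) / 4.650 = 243.6/4.650 = 52.38 mg/L; combined flow 4.650 m³/s.
2.0%/h lost → k = −ln(1 − 0.02) = 0.02020 h⁻¹.
First-order decay: C = 52.38·exp(−k·t) = 52.38·0.7847 = 41.10 mg/L.
Second outfall: C = (4.650·41.10 + 0.2500·326.0)/4.900 = 55.64 mg/L.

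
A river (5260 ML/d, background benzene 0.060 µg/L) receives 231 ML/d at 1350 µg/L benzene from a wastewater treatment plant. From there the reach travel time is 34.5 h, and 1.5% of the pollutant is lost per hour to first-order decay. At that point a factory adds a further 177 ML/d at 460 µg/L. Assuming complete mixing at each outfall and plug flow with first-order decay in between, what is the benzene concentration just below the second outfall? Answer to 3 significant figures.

Conservation of mass: C = (5260·0.06000 + 231.0·1350) / 5491 = 312200/5491 = 56.85 µg/L; combined flow 5491 ML/d.
1.5%/h lost → k = −ln(1 − 0.015) = 0.01511 h⁻¹.
Applying C = C₀e^(−kt): 56.85 × 0.5937 = 33.75 µg/L.
Second outfall: C = (5491·33.75 + 177.0·460.0)/5668 = 47.06 µg/L.

47.1 µg/L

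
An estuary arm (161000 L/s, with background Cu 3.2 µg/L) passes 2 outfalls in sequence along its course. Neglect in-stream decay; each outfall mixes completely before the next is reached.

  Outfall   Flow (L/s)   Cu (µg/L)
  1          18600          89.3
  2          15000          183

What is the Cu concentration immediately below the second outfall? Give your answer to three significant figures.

After outfall 1: Q = 161000 + 18600 = 179600 L/s; C = (161000·3.200 + 18600·89.30)/179600 = 12.12 µg/L.
After outfall 2: Q = 179600 + 15000 = 194600 L/s; C = (179600·12.12 + 15000·183.0)/194600 = 25.29 µg/L.

25.3 µg/L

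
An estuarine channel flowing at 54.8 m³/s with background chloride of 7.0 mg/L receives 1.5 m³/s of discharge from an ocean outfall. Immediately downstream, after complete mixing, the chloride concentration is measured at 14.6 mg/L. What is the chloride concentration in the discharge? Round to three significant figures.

292 mg/L

Mass balance: 54.80·7.000 + 1.500·Cₑ = 56.30·14.60
→ Cₑ = (56.30·14.60 − 54.80·7.000) / 1.500 = 292.3 mg/L.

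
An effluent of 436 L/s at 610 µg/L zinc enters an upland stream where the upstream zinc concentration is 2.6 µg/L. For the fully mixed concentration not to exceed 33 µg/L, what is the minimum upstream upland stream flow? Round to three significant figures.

Set C_mix = 33: (Q·2.600 + 436.0·610.0) / (Q + 436.0) = 33
→ Q = 436.0·(610.0 − 33)/(33 − 2.600) = 8275 L/s.

8280 L/s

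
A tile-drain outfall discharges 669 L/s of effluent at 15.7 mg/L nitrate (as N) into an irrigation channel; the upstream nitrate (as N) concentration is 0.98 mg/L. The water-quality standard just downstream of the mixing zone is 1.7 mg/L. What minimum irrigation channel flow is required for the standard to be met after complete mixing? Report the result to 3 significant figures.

Set C_mix = 1.7: (Q·0.9800 + 669.0·15.70) / (Q + 669.0) = 1.7
→ Q = 669.0·(15.70 − 1.7)/(1.7 − 0.9800) = 13010 L/s.

13000 L/s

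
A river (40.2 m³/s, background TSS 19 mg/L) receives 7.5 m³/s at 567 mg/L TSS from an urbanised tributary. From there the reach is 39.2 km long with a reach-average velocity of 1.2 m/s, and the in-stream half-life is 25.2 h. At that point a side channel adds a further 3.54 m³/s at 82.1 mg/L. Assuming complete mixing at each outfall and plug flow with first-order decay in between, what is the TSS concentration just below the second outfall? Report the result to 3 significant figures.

Mass balance: C = (40.20·19.00 + 7.500·567.0) / 47.70 = 5016/47.70 = 105.2 mg/L; combined flow 47.70 m³/s.
Travel time t = 39.2·1000 / 1.2 = 32670 s = 9.074 h.
Half-life 25.2 h → k = ln 2 / 25.2 = 0.02751 h⁻¹ = 0.6601 d⁻¹.
After decay, C = 105.2 × e^(−kt) = 105.2 × 0.7791 = 81.94 mg/L.
At the second outfall, C = (47.70·81.94 + 3.540·82.10) / (47.70 + 3.540) = 81.95 mg/L.

81.9 mg/L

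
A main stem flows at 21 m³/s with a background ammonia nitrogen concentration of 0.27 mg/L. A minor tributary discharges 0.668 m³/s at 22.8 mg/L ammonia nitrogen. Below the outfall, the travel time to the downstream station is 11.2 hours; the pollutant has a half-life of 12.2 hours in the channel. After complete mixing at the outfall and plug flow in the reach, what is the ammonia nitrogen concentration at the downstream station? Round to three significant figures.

Flow-weighted average: C = (21.00·0.2700 + 0.6680·22.80) / 21.67 = 20.90/21.67 = 0.9646 mg/L.
Half-life 12.2 h → k = ln 2 / 12.2 = 0.05682 h⁻¹ = 1.364 d⁻¹.
Decay over the reach: 0.9646·exp(−kt) = 0.9646·0.5292 = 0.5105 mg/L.

0.510 mg/L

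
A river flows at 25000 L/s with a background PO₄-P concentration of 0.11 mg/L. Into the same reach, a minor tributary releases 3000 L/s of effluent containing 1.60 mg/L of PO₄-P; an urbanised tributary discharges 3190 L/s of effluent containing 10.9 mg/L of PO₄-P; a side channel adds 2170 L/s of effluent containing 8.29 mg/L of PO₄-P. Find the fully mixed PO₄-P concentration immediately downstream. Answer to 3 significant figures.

1.81 mg/L

After mixing, C = (25000·0.1100 + 3000·1.600 + 3190·10.90 + 2170·8.290) / 33360 = 60310/33360 = 1.808 mg/L.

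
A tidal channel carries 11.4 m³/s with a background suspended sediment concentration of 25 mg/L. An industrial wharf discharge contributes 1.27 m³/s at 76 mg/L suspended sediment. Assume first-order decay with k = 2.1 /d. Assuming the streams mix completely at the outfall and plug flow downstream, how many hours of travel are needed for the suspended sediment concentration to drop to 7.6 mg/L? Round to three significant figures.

Mass balance: C = (11.40·25.00 + 1.270·76.00) / 12.67 = 381.5/12.67 = 30.11 mg/L.
30.11·exp(−k·t) = 7.6 → t = ln(30.11/7.6)/k = 56640 s = 15.73 h.

15.7 h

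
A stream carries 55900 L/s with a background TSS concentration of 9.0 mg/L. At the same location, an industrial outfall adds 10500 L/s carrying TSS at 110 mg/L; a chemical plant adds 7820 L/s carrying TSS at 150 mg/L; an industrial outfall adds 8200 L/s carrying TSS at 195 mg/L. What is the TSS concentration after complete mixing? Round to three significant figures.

53.8 mg/L

After mixing, C = (55900·9.000 + 10500·110.0 + 7820·150.0 + 8200·195.0) / 82420 = 4430000/82420 = 53.75 mg/L.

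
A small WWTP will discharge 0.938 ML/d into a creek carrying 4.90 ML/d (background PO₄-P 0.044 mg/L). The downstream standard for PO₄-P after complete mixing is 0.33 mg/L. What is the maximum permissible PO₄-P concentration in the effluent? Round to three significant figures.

1.82 mg/L

At the limit, (Qr·Cr + Qe·Cₑ)/(Qr + Qe) = 0.33:
Cₑ = (5.838·0.33 − 4.900·0.04400) / 0.9380 = 1.824 mg/L.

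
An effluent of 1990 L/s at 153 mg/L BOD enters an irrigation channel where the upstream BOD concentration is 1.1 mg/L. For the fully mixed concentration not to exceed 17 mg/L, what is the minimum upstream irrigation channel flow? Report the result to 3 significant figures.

17000 L/s

Set C_mix = 17: (Q·1.100 + 1990·153.0) / (Q + 1990) = 17
→ Q = 1990·(153.0 − 17)/(17 − 1.100) = 17020 L/s.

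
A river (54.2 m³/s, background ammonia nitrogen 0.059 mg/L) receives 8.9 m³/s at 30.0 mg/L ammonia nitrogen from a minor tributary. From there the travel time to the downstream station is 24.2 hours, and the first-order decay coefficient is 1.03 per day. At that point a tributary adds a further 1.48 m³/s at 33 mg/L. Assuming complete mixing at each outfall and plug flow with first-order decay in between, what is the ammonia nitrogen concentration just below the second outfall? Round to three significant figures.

2.24 mg/L

Conservation of mass: C = (54.20·0.05900 + 8.900·30.00) / 63.10 = 270.2/63.10 = 4.282 mg/L; combined flow 63.10 m³/s.
Applying C = C₀e^(−kt): 4.282 × 0.3540 = 1.516 mg/L.
At the second outfall, C = (63.10·1.516 + 1.480·33.00) / (63.10 + 1.480) = 2.237 mg/L.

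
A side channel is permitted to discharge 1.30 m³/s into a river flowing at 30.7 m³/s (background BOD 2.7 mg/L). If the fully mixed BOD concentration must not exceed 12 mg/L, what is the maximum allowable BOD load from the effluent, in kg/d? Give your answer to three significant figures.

Mass balance at the limit: 30.70·2.700 + 1.300·Cₑ = 32.00·12 → Cₑ = 231.6 mg/L.
Load = 1.300 m³/s × 231.6 g/m³ × 86 400 s/d = 26020 kg/d.

26000 kg/d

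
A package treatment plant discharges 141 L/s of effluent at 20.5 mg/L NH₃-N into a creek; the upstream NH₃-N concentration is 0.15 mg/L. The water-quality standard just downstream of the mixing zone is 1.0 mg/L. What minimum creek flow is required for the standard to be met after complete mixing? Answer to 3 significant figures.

3230 L/s

Set C_mix = 1.0: (Q·0.1500 + 141.0·20.50) / (Q + 141.0) = 1.0
→ Q = 141.0·(20.50 − 1.0)/(1.0 − 0.1500) = 3235 L/s.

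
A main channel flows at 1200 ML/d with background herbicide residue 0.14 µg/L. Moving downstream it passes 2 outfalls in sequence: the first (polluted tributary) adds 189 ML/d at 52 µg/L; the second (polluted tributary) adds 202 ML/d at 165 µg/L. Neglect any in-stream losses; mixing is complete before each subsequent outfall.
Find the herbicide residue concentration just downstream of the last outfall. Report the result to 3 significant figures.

27.2 µg/L

After outfall 1: Q = 1200 + 189.0 = 1389 ML/d; C = (1200·0.1400 + 189.0·52.00)/1389 = 7.197 µg/L.
After outfall 2: Q = 1389 + 202.0 = 1591 ML/d; C = (1389·7.197 + 202.0·165.0)/1591 = 27.23 µg/L.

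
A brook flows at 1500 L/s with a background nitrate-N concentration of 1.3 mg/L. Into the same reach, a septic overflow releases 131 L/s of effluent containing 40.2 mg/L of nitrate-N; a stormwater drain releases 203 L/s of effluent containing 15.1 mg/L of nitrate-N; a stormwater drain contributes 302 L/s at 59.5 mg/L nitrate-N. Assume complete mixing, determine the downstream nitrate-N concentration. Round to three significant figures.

After mixing, C = (1500·1.300 + 131.0·40.20 + 203.0·15.10 + 302.0·59.50) / 2136 = 28250/2136 = 13.23 mg/L.

13.2 mg/L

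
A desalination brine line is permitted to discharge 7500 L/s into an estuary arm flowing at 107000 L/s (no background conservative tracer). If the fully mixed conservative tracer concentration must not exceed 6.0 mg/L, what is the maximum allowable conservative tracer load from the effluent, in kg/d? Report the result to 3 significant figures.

59400 kg/d

Mass balance at the limit: 107000·0 + 7500·Cₑ = 114500·6.0 → Cₑ = 91.60 mg/L.
7500 L/s = 7.500 m³/s. Load = 7.500 m³/s × 91.60 g/m³ × 86 400 s/d = 59360 kg/d.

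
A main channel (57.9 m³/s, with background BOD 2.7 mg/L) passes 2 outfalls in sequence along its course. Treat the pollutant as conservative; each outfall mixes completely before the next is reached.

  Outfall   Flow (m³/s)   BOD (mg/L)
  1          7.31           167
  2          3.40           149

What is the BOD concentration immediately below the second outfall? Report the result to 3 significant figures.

27.5 mg/L

Below outfall 1: Q → 65.21 m³/s, C = (57.90·2.700 + 7.310·167.0)/65.21 = 21.12 mg/L.
Below outfall 2: Q → 68.61 m³/s, C = (65.21·21.12 + 3.400·149.0)/68.61 = 27.46 mg/L.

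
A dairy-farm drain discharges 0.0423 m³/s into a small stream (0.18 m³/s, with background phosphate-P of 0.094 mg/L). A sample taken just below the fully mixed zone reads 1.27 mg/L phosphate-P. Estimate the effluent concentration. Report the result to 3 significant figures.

Mass balance: 0.1800·0.09400 + 0.04230·Cₑ = 0.2223·1.270
→ Cₑ = (0.2223·1.270 − 0.1800·0.09400) / 0.04230 = 6.274 mg/L.

6.27 mg/L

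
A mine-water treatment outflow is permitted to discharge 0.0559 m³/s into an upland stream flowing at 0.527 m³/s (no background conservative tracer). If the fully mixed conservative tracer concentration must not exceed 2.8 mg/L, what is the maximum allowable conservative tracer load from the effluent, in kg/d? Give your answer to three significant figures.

Mass balance at the limit: 0.5270·0 + 0.05590·Cₑ = 0.5829·2.8 → Cₑ = 29.20 mg/L.
Load = 0.05590 m³/s × 29.20 g/m³ × 86 400 s/d = 141.0 kg/d.

141 kg/d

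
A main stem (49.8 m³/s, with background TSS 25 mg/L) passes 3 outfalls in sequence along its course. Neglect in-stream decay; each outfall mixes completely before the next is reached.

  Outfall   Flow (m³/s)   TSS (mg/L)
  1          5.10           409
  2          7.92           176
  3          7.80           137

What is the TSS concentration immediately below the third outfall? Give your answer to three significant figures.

82.0 mg/L

After outfall 1: Q = 49.80 + 5.100 = 54.90 m³/s; C = (49.80·25.00 + 5.100·409.0)/54.90 = 60.67 mg/L.
After outfall 2: Q = 54.90 + 7.920 = 62.82 m³/s; C = (54.90·60.67 + 7.920·176.0)/62.82 = 75.21 mg/L.
After outfall 3: Q = 62.82 + 7.800 = 70.62 m³/s; C = (62.82·75.21 + 7.800·137.0)/70.62 = 82.04 mg/L.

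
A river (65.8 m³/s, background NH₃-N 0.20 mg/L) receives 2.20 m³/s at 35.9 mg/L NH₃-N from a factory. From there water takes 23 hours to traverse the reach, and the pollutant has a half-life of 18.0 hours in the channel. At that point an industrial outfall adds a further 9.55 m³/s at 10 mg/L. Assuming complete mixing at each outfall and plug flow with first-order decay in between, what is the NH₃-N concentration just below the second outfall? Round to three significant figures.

Flow-weighted average: C = (65.80·0.2000 + 2.200·35.90) / 68.00 = 92.14/68.00 = 1.355 mg/L; combined flow 68.00 m³/s.
Half-life 18.0 h → k = ln 2 / 18.0 = 0.03851 h⁻¹ = 0.9242 d⁻¹.
Applying C = C₀e^(−kt): 1.355 × 0.4124 = 0.5588 mg/L.
Second outfall: C = (68.00·0.5588 + 9.550·10.00)/77.55 = 1.721 mg/L.

1.72 mg/L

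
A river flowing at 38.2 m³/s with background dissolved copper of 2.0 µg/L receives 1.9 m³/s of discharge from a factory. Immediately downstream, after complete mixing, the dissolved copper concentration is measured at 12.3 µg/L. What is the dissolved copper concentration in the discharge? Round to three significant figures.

Mass balance: 38.20·2.000 + 1.900·Cₑ = 40.10·12.30
→ Cₑ = (40.10·12.30 − 38.20·2.000) / 1.900 = 219.4 µg/L.

219 µg/L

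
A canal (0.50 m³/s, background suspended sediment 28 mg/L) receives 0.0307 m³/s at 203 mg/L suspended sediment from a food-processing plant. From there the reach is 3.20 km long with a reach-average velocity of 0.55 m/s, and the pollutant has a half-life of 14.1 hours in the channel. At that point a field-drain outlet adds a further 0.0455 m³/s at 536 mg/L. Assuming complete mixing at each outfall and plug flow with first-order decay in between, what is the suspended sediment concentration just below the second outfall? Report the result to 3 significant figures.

74.8 mg/L

Conservation of mass: C = (0.5000·28.00 + 0.03070·203.0) / 0.5307 = 20.23/0.5307 = 38.12 mg/L; combined flow 0.5307 m³/s.
Travel time t = 3.20·1000 / 0.55 = 5818 s = 1.616 h.
Half-life 14.1 h → k = ln 2 / 14.1 = 0.04916 h⁻¹ = 1.180 d⁻¹.
Applying C = C₀e^(−kt): 38.12 × 0.9236 = 35.21 mg/L.
At the second outfall, C = (0.5307·35.21 + 0.04550·536.0) / (0.5307 + 0.04550) = 74.76 mg/L.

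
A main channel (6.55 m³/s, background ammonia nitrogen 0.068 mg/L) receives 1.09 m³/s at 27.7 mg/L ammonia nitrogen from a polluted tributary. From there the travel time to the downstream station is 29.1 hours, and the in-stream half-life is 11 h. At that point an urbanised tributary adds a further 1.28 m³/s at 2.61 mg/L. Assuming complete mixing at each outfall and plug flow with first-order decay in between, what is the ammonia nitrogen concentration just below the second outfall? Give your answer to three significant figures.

Mixed concentration C = ΣQC/ΣQ = (6.550·0.06800 + 1.090·27.70) / 7.640 = 30.64/7.640 = 4.010 mg/L; combined flow 7.640 m³/s.
Half-life 11 h → k = ln 2 / 11 = 0.06301 h⁻¹ = 1.512 d⁻¹.
First-order decay: C = 4.010·exp(−k·t) = 4.010·0.1598 = 0.6409 mg/L.
At the second outfall, C = (7.640·0.6409 + 1.280·2.610) / (7.640 + 1.280) = 0.9235 mg/L.

0.923 mg/L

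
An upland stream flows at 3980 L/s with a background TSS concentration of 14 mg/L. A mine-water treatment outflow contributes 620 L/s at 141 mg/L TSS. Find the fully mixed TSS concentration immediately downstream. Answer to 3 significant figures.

31.1 mg/L

Mass balance: C = (3980·14.00 + 620.0·141.0) / 4600 = 143100/4600 = 31.12 mg/L.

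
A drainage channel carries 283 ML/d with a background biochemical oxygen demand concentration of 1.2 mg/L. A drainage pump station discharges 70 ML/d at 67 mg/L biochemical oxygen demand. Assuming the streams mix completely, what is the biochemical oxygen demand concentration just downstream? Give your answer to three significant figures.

14.2 mg/L

Flow-weighted average: C = (283.0·1.200 + 70.00·67.00) / 353.0 = 5030/353.0 = 14.25 mg/L.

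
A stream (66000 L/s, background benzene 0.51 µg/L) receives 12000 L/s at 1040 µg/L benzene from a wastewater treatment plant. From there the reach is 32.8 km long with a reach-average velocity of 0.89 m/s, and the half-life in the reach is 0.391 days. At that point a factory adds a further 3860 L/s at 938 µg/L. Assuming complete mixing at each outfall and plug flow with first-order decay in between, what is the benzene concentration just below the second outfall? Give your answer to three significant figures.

Conservation of mass: C = (66000·0.5100 + 12000·1040) / 78000 = 12510000/78000 = 160.4 µg/L; combined flow 78000 L/s.
Travel time t = 32.8·1000 / 0.89 = 36850 s = 10.24 h.
Half-life 0.391 d → k = ln 2 / 0.391 = 1.773 d⁻¹.
After decay, C = 160.4 × e^(−kt) = 160.4 × 0.4695 = 75.32 µg/L.
Second outfall: C = (78000·75.32 + 3860·938.0)/81860 = 116.0 µg/L.

116 µg/L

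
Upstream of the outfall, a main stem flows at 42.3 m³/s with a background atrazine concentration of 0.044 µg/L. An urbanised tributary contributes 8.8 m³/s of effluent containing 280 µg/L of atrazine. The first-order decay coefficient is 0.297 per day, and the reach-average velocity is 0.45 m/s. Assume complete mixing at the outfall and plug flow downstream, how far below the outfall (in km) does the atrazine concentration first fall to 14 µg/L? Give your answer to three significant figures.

162 km

After mixing, C = (42.30·0.04400 + 8.800·280.0) / 51.10 = 2466/51.10 = 48.26 µg/L.
Set 48.26·exp(−k·t) = 14 → t = ln(48.26/14)/k = 360000 s = 100.0 h.
Distance = v·t = 0.45·360000 = 162000 m = 162.0 km.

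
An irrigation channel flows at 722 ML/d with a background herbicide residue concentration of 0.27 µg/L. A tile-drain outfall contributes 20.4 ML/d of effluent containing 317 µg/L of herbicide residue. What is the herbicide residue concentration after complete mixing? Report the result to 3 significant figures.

8.97 µg/L

Flow-weighted average: C = (722.0·0.2700 + 20.40·317.0) / 742.4 = 6662/742.4 = 8.973 µg/L.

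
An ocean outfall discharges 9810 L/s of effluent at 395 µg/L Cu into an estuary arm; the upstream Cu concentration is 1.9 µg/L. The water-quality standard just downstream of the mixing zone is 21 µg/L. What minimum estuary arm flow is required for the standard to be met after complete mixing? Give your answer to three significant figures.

192000 L/s

Set C_mix = 21: (Q·1.900 + 9810·395.0) / (Q + 9810) = 21
→ Q = 9810·(395.0 − 21)/(21 − 1.900) = 192100 L/s.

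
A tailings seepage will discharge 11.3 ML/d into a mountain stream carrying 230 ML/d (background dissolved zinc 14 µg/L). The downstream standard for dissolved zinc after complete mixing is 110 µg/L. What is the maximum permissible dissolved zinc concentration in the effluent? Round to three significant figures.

2060 µg/L

At the limit, (Qr·Cr + Qe·Cₑ)/(Qr + Qe) = 110:
Cₑ = (241.3·110 − 230.0·14.00) / 11.30 = 2064 µg/L.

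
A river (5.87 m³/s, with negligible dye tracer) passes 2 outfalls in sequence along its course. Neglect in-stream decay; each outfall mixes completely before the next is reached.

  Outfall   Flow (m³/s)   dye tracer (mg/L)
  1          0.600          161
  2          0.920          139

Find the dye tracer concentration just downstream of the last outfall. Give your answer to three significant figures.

Outfall 1: combined Q = 6.470 m³/s; C = (5.870·0 + 0.6000·161.0)/6.470 = 14.93 mg/L.
Outfall 2: combined Q = 7.390 m³/s; C = (6.470·14.93 + 0.9200·139.0)/7.390 = 30.38 mg/L.

30.4 mg/L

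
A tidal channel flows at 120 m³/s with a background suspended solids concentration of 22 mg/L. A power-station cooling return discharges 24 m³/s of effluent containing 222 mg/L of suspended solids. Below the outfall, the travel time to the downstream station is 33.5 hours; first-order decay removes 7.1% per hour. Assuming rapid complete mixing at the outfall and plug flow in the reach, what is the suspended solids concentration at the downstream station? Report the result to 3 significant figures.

4.69 mg/L

After mixing, C = (120.0·22.00 + 24.00·222.0) / 144.0 = 7968/144.0 = 55.33 mg/L.
7.1%/h lost → k = −ln(1 − 0.071) = 0.07365 h⁻¹.
Applying C = C₀e^(−kt): 55.33 × 0.08483 = 4.694 mg/L.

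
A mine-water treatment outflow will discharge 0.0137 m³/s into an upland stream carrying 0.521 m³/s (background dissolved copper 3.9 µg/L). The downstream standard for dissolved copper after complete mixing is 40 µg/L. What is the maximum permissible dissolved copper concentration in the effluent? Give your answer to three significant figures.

At the limit, (Qr·Cr + Qe·Cₑ)/(Qr + Qe) = 40:
Cₑ = (0.5347·40 − 0.5210·3.900) / 0.01370 = 1413 µg/L.

1410 µg/L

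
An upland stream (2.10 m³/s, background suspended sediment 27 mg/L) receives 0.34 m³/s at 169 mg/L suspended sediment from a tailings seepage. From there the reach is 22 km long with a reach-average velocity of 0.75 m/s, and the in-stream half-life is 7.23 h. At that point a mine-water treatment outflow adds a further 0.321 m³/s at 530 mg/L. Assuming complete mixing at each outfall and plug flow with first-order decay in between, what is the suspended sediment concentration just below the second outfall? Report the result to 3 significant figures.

80.6 mg/L

After mixing, C = (2.100·27.00 + 0.3400·169.0) / 2.440 = 114.2/2.440 = 46.79 mg/L; combined flow 2.440 m³/s.
Travel time t = 22·1000 / 0.75 = 29330 s = 8.148 h.
Half-life 7.23 h → k = ln 2 / 7.23 = 0.09587 h⁻¹ = 2.301 d⁻¹.
Applying C = C₀e^(−kt): 46.79 × 0.4579 = 21.42 mg/L.
Second outfall: C = (2.440·21.42 + 0.3210·530.0)/2.761 = 80.55 mg/L.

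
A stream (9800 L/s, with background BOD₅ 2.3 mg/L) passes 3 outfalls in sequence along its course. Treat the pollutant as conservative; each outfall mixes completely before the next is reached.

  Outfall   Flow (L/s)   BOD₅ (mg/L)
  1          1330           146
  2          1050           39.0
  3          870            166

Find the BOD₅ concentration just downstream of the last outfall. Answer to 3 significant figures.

Outfall 1: combined Q = 11130 L/s; C = (9800·2.300 + 1330·146.0)/11130 = 19.47 mg/L.
Outfall 2: combined Q = 12180 L/s; C = (11130·19.47 + 1050·39.00)/12180 = 21.16 mg/L.
Outfall 3: combined Q = 13050 L/s; C = (12180·21.16 + 870.0·166.0)/13050 = 30.81 mg/L.

30.8 mg/L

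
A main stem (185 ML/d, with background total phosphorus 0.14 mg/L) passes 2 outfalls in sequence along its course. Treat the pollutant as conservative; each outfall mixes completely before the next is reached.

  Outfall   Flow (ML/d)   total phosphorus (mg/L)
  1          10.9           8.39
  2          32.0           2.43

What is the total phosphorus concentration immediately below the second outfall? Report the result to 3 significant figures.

0.856 mg/L

After outfall 1: Q = 185.0 + 10.90 = 195.9 ML/d; C = (185.0·0.1400 + 10.90·8.390)/195.9 = 0.5990 mg/L.
After outfall 2: Q = 195.9 + 32.00 = 227.9 ML/d; C = (195.9·0.5990 + 32.00·2.430)/227.9 = 0.8561 mg/L.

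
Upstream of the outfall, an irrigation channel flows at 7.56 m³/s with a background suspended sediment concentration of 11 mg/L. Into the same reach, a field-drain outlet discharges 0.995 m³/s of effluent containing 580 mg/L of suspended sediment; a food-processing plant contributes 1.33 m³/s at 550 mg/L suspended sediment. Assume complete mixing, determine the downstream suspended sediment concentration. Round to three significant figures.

141 mg/L

Flow-weighted average: C = (7.560·11.00 + 0.9950·580.0 + 1.330·550.0) / 9.885 = 1392/9.885 = 140.8 mg/L.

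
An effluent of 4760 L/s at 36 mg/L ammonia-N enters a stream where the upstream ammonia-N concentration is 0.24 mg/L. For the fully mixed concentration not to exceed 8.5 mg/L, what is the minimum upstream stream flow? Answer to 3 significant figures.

Set C_mix = 8.5: (Q·0.2400 + 4760·36.00) / (Q + 4760) = 8.5
→ Q = 4760·(36.00 − 8.5)/(8.5 − 0.2400) = 15850 L/s.

15800 L/s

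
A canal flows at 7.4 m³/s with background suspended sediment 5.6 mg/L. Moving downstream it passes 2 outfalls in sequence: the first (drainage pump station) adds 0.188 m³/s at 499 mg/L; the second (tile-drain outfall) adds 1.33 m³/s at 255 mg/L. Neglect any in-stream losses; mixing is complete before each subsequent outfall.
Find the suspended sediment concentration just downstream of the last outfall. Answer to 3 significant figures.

53.2 mg/L

After outfall 1: Q = 7.400 + 0.1880 = 7.588 m³/s; C = (7.400·5.600 + 0.1880·499.0)/7.588 = 17.82 mg/L.
After outfall 2: Q = 7.588 + 1.330 = 8.918 m³/s; C = (7.588·17.82 + 1.330·255.0)/8.918 = 53.20 mg/L.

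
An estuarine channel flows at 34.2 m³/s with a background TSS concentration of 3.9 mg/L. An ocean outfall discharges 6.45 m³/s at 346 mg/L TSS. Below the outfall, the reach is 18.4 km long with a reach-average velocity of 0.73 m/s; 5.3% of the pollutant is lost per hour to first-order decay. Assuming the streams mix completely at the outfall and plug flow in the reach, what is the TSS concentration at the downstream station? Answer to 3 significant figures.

Mass balance: C = (34.20·3.900 + 6.450·346.0) / 40.65 = 2365/40.65 = 58.18 mg/L.
Travel time t = 18.4·1000 / 0.73 = 25210 s = 7.002 h.
5.3%/h lost → k = −ln(1 − 0.053) = 0.05446 h⁻¹.
Applying C = C₀e^(−kt): 58.18 × 0.6830 = 39.74 mg/L.

39.7 mg/L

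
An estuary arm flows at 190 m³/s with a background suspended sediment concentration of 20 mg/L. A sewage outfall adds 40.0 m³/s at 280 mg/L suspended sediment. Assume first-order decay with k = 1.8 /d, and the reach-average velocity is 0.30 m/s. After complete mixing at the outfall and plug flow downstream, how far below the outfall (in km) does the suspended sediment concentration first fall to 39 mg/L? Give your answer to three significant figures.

Mixed concentration C = ΣQC/ΣQ = (190.0·20.00 + 40.00·280.0) / 230.0 = 15000/230.0 = 65.22 mg/L.
Set 65.22·exp(−k·t) = 39 → t = ln(65.22/39)/k = 24680 s = 6.856 h.
Distance = v·t = 0.30·24680 = 7404 m = 7.404 km.

7.40 km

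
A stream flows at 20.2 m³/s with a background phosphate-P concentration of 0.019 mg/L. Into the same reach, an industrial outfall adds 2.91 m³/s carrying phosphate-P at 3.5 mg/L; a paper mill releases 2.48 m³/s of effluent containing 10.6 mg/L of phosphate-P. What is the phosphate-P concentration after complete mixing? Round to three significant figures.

Flow-weighted average: C = (20.20·0.01900 + 2.910·3.500 + 2.480·10.60) / 25.59 = 36.86/25.59 = 1.440 mg/L.

1.44 mg/L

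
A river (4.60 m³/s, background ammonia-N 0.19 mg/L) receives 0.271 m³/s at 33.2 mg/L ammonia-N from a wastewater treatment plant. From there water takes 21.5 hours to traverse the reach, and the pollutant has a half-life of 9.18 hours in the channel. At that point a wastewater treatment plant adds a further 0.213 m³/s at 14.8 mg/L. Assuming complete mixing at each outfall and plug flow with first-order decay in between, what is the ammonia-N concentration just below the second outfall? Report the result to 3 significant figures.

1.00 mg/L

Flow-weighted average: C = (4.600·0.1900 + 0.2710·33.20) / 4.871 = 9.871/4.871 = 2.027 mg/L; combined flow 4.871 m³/s.
Half-life 9.18 h → k = ln 2 / 9.18 = 0.07551 h⁻¹ = 1.812 d⁻¹.
After decay, C = 2.027 × e^(−kt) = 2.027 × 0.1972 = 0.3997 mg/L.
At the second outfall, C = (4.871·0.3997 + 0.2130·14.80) / (4.871 + 0.2130) = 1.003 mg/L.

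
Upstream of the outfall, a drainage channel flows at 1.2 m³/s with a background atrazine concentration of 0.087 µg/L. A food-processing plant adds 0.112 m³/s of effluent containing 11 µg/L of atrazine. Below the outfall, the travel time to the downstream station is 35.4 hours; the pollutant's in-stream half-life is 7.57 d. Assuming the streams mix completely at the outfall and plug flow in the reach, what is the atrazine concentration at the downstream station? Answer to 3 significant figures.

0.890 µg/L

Mass balance: C = (1.200·0.08700 + 0.1120·11.00) / 1.312 = 1.336/1.312 = 1.019 µg/L.
Half-life 7.57 d → k = ln 2 / 7.57 = 0.09157 d⁻¹.
Decay over the reach: 1.019·exp(−kt) = 1.019·0.8737 = 0.8899 µg/L.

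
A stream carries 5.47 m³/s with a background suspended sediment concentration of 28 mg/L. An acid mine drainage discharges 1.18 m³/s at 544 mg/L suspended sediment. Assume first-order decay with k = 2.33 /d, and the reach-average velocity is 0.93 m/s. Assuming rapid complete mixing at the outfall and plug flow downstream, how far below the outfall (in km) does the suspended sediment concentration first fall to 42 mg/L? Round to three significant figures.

Conservation of mass: C = (5.470·28.00 + 1.180·544.0) / 6.650 = 795.1/6.650 = 119.6 mg/L.
Set 119.6·exp(−k·t) = 42 → t = ln(119.6/42)/k = 38790 s = 10.78 h.
Distance = v·t = 0.93·38790 = 36080 m = 36.08 km.

36.1 km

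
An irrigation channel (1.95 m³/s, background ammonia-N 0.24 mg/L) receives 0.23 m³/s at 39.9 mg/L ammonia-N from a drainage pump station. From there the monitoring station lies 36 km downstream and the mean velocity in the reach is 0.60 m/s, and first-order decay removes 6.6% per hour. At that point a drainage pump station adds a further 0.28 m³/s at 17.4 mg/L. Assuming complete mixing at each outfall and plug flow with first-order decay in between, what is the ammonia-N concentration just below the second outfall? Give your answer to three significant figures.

Flow-weighted average: C = (1.950·0.2400 + 0.2300·39.90) / 2.180 = 9.645/2.180 = 4.424 mg/L; combined flow 2.180 m³/s.
Travel time t = 36·1000 / 0.60 = 60000 s = 16.67 h.
6.6%/h lost → k = −ln(1 − 0.066) = 0.06828 h⁻¹.
Applying C = C₀e^(−kt): 4.424 × 0.3205 = 1.418 mg/L.
At the second outfall, C = (2.180·1.418 + 0.2800·17.40) / (2.180 + 0.2800) = 3.237 mg/L.

3.24 mg/L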